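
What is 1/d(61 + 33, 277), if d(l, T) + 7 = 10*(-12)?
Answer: -1/127 ≈ -0.0078740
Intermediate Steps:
d(l, T) = -127 (d(l, T) = -7 + 10*(-12) = -7 - 120 = -127)
1/d(61 + 33, 277) = 1/(-127) = -1/127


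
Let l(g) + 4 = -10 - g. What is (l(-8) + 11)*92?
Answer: 460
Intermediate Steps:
l(g) = -14 - g (l(g) = -4 + (-10 - g) = -14 - g)
(l(-8) + 11)*92 = ((-14 - 1*(-8)) + 11)*92 = ((-14 + 8) + 11)*92 = (-6 + 11)*92 = 5*92 = 460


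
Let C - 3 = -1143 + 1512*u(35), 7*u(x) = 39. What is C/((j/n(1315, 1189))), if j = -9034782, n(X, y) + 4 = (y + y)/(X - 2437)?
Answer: 4167662/844752117 ≈ 0.0049336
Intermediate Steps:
u(x) = 39/7 (u(x) = (⅐)*39 = 39/7)
n(X, y) = -4 + 2*y/(-2437 + X) (n(X, y) = -4 + (y + y)/(X - 2437) = -4 + (2*y)/(-2437 + X) = -4 + 2*y/(-2437 + X))
C = 7284 (C = 3 + (-1143 + 1512*(39/7)) = 3 + (-1143 + 8424) = 3 + 7281 = 7284)
C/((j/n(1315, 1189))) = 7284/((-9034782*(-2437 + 1315)/(2*(4874 + 1189 - 2*1315)))) = 7284/((-9034782*(-561/(4874 + 1189 - 2630)))) = 7284/((-9034782/(2*(-1/1122)*3433))) = 7284/((-9034782/(-3433/561))) = 7284/((-9034782*(-561/3433))) = 7284/(5068512702/3433) = 7284*(3433/5068512702) = 4167662/844752117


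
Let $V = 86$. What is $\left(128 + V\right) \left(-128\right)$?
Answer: $-27392$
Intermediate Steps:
$\left(128 + V\right) \left(-128\right) = \left(128 + 86\right) \left(-128\right) = 214 \left(-128\right) = -27392$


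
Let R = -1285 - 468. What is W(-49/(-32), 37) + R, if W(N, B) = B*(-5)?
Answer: -1938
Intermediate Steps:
W(N, B) = -5*B
R = -1753
W(-49/(-32), 37) + R = -5*37 - 1753 = -185 - 1753 = -1938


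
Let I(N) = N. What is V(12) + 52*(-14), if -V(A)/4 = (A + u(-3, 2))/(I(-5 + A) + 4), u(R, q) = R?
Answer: -8044/11 ≈ -731.27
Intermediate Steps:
V(A) = -4*(-3 + A)/(-1 + A) (V(A) = -4*(A - 3)/((-5 + A) + 4) = -4*(-3 + A)/(-1 + A))
V(12) + 52*(-14) = 4*(3 - 1*12)/(-1 + 12) + 52*(-14) = 4*(3 - 12)/11 - 728 = 4*(1/11)*(-9) - 728 = -36/11 - 728 = -8044/11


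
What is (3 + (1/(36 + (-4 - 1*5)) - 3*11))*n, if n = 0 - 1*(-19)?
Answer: -15371/27 ≈ -569.30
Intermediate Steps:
n = 19 (n = 0 + 19 = 19)
(3 + (1/(36 + (-4 - 1*5)) - 3*11))*n = (3 + (1/(36 + (-4 - 1*5)) - 3*11))*19 = (3 + (1/(36 + (-4 - 5)) - 33))*19 = (3 + (1/(36 - 9) - 33))*19 = (3 + (1/27 - 33))*19 = (3 - 890/27)*19 = -809/27*19 = -15371/27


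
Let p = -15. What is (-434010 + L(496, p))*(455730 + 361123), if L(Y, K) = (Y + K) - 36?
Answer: -354158870945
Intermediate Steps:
L(Y, K) = -36 + K + Y (L(Y, K) = (K + Y) - 36 = -36 + K + Y)
(-434010 + L(496, p))*(455730 + 361123) = (-434010 + (-36 - 15 + 496))*(455730 + 361123) = (-434010 + 445)*816853 = -433565*816853 = -354158870945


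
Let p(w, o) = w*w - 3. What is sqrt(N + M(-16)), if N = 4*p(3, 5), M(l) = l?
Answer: 2*sqrt(2) ≈ 2.8284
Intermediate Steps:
p(w, o) = -3 + w**2 (p(w, o) = w**2 - 3 = -3 + w**2)
N = 24 (N = 4*(-3 + 3**2) = 4*(-3 + 9) = 4*6 = 24)
sqrt(N + M(-16)) = sqrt(24 - 16) = sqrt(8) = 2*sqrt(2)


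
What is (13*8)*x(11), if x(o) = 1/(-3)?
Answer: -104/3 ≈ -34.667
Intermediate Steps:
x(o) = -⅓
(13*8)*x(11) = (13*8)*(-⅓) = 104*(-⅓) = -104/3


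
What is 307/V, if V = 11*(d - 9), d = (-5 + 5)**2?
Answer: -307/99 ≈ -3.1010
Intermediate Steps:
d = 0 (d = 0**2 = 0)
V = -99 (V = 11*(0 - 9) = 11*(-9) = -99)
307/V = 307/(-99) = 307*(-1/99) = -307/99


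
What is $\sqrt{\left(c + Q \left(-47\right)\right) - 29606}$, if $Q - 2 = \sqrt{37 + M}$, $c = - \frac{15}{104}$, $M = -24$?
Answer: $\frac{\sqrt{-80309190 - 127088 \sqrt{13}}}{52} \approx 172.83 i$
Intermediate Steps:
$c = - \frac{15}{104}$ ($c = \left(-15\right) \frac{1}{104} = - \frac{15}{104} \approx -0.14423$)
$Q = 2 + \sqrt{13}$ ($Q = 2 + \sqrt{37 - 24} = 2 + \sqrt{13} \approx 5.6056$)
$\sqrt{\left(c + Q \left(-47\right)\right) - 29606} = \sqrt{\left(- \frac{15}{104} + \left(2 + \sqrt{13}\right) \left(-47\right)\right) - 29606} = \sqrt{\left(- \frac{15}{104} - \left(94 + 47 \sqrt{13}\right)\right) - 29606} = \sqrt{\left(- \frac{9791}{104} - 47 \sqrt{13}\right) - 29606} = \sqrt{- \frac{3088815}{104} - 47 \sqrt{13}}$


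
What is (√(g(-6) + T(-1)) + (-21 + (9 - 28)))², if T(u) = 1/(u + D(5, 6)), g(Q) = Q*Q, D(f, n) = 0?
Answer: (-40 + √35)² ≈ 1161.7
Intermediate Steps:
g(Q) = Q²
T(u) = 1/u (T(u) = 1/(u + 0) = 1/u)
(√(g(-6) + T(-1)) + (-21 + (9 - 28)))² = (√((-6)² + 1/(-1)) + (-21 + (9 - 28)))² = (√(36 - 1) + (-21 - 19))² = (√35 - 40)² = (-40 + √35)²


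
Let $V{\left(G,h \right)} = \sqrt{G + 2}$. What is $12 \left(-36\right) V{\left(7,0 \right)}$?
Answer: $-1296$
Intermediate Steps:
$V{\left(G,h \right)} = \sqrt{2 + G}$
$12 \left(-36\right) V{\left(7,0 \right)} = 12 \left(-36\right) \sqrt{2 + 7} = - 432 \sqrt{9} = \left(-432\right) 3 = -1296$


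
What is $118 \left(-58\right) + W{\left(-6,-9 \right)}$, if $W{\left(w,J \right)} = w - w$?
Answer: $-6844$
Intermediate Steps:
$W{\left(w,J \right)} = 0$
$118 \left(-58\right) + W{\left(-6,-9 \right)} = 118 \left(-58\right) + 0 = -6844 + 0 = -6844$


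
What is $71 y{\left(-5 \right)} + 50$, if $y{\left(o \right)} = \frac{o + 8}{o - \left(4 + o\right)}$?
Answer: $- \frac{13}{4} \approx -3.25$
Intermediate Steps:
$y{\left(o \right)} = -2 - \frac{o}{4}$ ($y{\left(o \right)} = \frac{8 + o}{-4} = \left(8 + o\right) \left(- \frac{1}{4}\right) = -2 - \frac{o}{4}$)
$71 y{\left(-5 \right)} + 50 = 71 \left(-2 - - \frac{5}{4}\right) + 50 = 71 \left(-2 + \frac{5}{4}\right) + 50 = 71 \left(- \frac{3}{4}\right) + 50 = - \frac{213}{4} + 50 = - \frac{13}{4}$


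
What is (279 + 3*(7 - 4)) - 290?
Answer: -2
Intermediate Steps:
(279 + 3*(7 - 4)) - 290 = (279 + 3*3) - 290 = (279 + 9) - 290 = 288 - 290 = -2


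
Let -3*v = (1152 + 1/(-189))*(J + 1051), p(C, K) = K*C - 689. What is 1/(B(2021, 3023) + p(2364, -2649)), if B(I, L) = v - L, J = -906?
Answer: -567/3584362931 ≈ -1.5819e-7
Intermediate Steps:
p(C, K) = -689 + C*K (p(C, K) = C*K - 689 = -689 + C*K)
v = -31570415/567 (v = -(1152 + 1/(-189))*(-906 + 1051)/3 = -(1152 - 1/189)*145/3 = -217727*145/567 = -⅓*31570415/189 = -31570415/567 ≈ -55680.)
B(I, L) = -31570415/567 - L
1/(B(2021, 3023) + p(2364, -2649)) = 1/((-31570415/567 - 1*3023) + (-689 + 2364*(-2649))) = 1/((-31570415/567 - 3023) + (-689 - 6262236)) = 1/(-33284456/567 - 6262925) = 1/(-3584362931/567) = -567/3584362931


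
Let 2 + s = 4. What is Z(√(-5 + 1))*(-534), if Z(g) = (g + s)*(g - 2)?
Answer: 4272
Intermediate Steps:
s = 2 (s = -2 + 4 = 2)
Z(g) = (-2 + g)*(2 + g) (Z(g) = (g + 2)*(g - 2) = (2 + g)*(-2 + g) = (-2 + g)*(2 + g))
Z(√(-5 + 1))*(-534) = (-4 + (√(-5 + 1))²)*(-534) = (-4 + (√(-4))²)*(-534) = (-4 + (2*I)²)*(-534) = (-4 - 4)*(-534) = -8*(-534) = 4272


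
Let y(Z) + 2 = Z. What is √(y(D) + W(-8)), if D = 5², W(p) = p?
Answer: √15 ≈ 3.8730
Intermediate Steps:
D = 25
y(Z) = -2 + Z
√(y(D) + W(-8)) = √((-2 + 25) - 8) = √(23 - 8) = √15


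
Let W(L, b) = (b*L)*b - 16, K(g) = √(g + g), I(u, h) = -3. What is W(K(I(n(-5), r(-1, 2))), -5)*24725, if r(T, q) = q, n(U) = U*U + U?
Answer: -395600 + 618125*I*√6 ≈ -3.956e+5 + 1.5141e+6*I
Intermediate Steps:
n(U) = U + U² (n(U) = U² + U = U + U²)
K(g) = √2*√g (K(g) = √(2*g) = √2*√g)
W(L, b) = -16 + L*b² (W(L, b) = (L*b)*b - 16 = L*b² - 16 = -16 + L*b²)
W(K(I(n(-5), r(-1, 2))), -5)*24725 = (-16 + (√2*√(-3))*(-5)²)*24725 = (-16 + (√2*(I*√3))*25)*24725 = (-16 + (I*√6)*25)*24725 = (-16 + 25*I*√6)*24725 = -395600 + 618125*I*√6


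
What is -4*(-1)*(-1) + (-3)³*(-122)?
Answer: 3290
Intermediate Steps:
-4*(-1)*(-1) + (-3)³*(-122) = 4*(-1) - 27*(-122) = -4 + 3294 = 3290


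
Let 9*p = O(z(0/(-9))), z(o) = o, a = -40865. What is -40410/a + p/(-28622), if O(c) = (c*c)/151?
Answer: 8082/8173 ≈ 0.98887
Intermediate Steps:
O(c) = c²/151 (O(c) = c²*(1/151) = c²/151)
p = 0 (p = ((0/(-9))²/151)/9 = ((0*(-⅑))²/151)/9 = ((1/151)*0²)/9 = ((1/151)*0)/9 = (⅑)*0 = 0)
-40410/a + p/(-28622) = -40410/(-40865) + 0/(-28622) = -40410*(-1/40865) + 0*(-1/28622) = 8082/8173 + 0 = 8082/8173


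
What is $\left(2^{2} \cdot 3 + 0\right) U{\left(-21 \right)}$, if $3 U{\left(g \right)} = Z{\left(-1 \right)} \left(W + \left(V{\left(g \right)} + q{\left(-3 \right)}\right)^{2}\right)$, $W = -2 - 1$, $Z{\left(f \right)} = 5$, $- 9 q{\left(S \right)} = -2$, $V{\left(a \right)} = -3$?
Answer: $\frac{7640}{81} \approx 94.321$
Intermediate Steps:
$q{\left(S \right)} = \frac{2}{9}$ ($q{\left(S \right)} = \left(- \frac{1}{9}\right) \left(-2\right) = \frac{2}{9}$)
$W = -3$ ($W = -2 - 1 = -3$)
$U{\left(g \right)} = \frac{1910}{243}$ ($U{\left(g \right)} = \frac{5 \left(-3 + \left(-3 + \frac{2}{9}\right)^{2}\right)}{3} = \frac{5 \left(-3 + \left(- \frac{25}{9}\right)^{2}\right)}{3} = \frac{5 \left(-3 + \frac{625}{81}\right)}{3} = \frac{5 \cdot \frac{382}{81}}{3} = \frac{1}{3} \cdot \frac{1910}{81} = \frac{1910}{243}$)
$\left(2^{2} \cdot 3 + 0\right) U{\left(-21 \right)} = \left(2^{2} \cdot 3 + 0\right) \frac{1910}{243} = \left(4 \cdot 3 + 0\right) \frac{1910}{243} = \left(12 + 0\right) \frac{1910}{243} = 12 \cdot \frac{1910}{243} = \frac{7640}{81}$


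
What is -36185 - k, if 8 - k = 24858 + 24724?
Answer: 13389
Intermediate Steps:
k = -49574 (k = 8 - (24858 + 24724) = 8 - 1*49582 = 8 - 49582 = -49574)
-36185 - k = -36185 - 1*(-49574) = -36185 + 49574 = 13389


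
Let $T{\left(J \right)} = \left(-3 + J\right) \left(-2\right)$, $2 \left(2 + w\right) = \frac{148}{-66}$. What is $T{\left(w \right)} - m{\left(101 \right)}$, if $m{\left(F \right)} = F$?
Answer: $- \frac{2929}{33} \approx -88.758$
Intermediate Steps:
$w = - \frac{103}{33}$ ($w = -2 + \frac{148 \frac{1}{-66}}{2} = -2 + \frac{148 \left(- \frac{1}{66}\right)}{2} = -2 + \frac{1}{2} \left(- \frac{74}{33}\right) = -2 - \frac{37}{33} = - \frac{103}{33} \approx -3.1212$)
$T{\left(J \right)} = 6 - 2 J$
$T{\left(w \right)} - m{\left(101 \right)} = \left(6 - - \frac{206}{33}\right) - 101 = \left(6 + \frac{206}{33}\right) - 101 = \frac{404}{33} - 101 = - \frac{2929}{33}$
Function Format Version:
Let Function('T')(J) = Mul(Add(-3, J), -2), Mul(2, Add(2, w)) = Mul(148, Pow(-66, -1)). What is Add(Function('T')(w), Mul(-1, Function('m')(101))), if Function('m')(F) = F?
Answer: Rational(-2929, 33) ≈ -88.758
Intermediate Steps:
w = Rational(-103, 33) (w = Add(-2, Mul(Rational(1, 2), Mul(148, Pow(-66, -1)))) = Add(-2, Mul(Rational(1, 2), Mul(148, Rational(-1, 66)))) = Add(-2, Mul(Rational(1, 2), Rational(-74, 33))) = Add(-2, Rational(-37, 33)) = Rational(-103, 33) ≈ -3.1212)
Function('T')(J) = Add(6, Mul(-2, J))
Add(Function('T')(w), Mul(-1, Function('m')(101))) = Add(Add(6, Mul(-2, Rational(-103, 33))), Mul(-1, 101)) = Add(Add(6, Rational(206, 33)), -101) = Add(Rational(404, 33), -101) = Rational(-2929, 33)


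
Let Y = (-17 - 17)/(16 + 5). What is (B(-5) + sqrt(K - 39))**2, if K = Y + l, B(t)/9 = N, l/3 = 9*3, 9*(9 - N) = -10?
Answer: 174749/21 + 104*sqrt(1113)/3 ≈ 9477.9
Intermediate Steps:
N = 91/9 (N = 9 - 1/9*(-10) = 9 + 10/9 = 91/9 ≈ 10.111)
Y = -34/21 ≈ -1.6190
l = 81 (l = 3*(9*3) = 3*27 = 81)
B(t) = 91 (B(t) = 9*(91/9) = 91)
K = 1667/21 (K = -34/21 + 81 = 1667/21 ≈ 79.381)
(B(-5) + sqrt(K - 39))**2 = (91 + sqrt(1667/21 - 39))**2 = (91 + sqrt(848/21))**2 = (91 + 4*sqrt(1113)/21)**2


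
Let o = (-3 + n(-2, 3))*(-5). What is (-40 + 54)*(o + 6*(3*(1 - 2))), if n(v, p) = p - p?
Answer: -42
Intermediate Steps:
n(v, p) = 0
o = 15 (o = (-3 + 0)*(-5) = -3*(-5) = 15)
(-40 + 54)*(o + 6*(3*(1 - 2))) = (-40 + 54)*(15 + 6*(3*(1 - 2))) = 14*(15 + 6*(3*(-1))) = 14*(15 + 6*(-3)) = 14*(15 - 18) = 14*(-3) = -42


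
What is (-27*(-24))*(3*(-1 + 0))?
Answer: -1944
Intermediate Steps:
(-27*(-24))*(3*(-1 + 0)) = 648*(3*(-1)) = 648*(-3) = -1944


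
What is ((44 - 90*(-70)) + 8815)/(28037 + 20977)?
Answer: 5053/16338 ≈ 0.30928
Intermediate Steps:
((44 - 90*(-70)) + 8815)/(28037 + 20977) = ((44 + 6300) + 8815)/49014 = (6344 + 8815)*(1/49014) = 15159*(1/49014) = 5053/16338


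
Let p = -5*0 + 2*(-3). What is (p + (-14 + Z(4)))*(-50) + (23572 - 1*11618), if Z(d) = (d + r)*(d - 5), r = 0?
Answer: 13154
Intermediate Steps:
p = -6 (p = 0 - 6 = -6)
Z(d) = d*(-5 + d) (Z(d) = (d + 0)*(d - 5) = d*(-5 + d))
(p + (-14 + Z(4)))*(-50) + (23572 - 1*11618) = (-6 + (-14 + 4*(-5 + 4)))*(-50) + (23572 - 1*11618) = (-6 + (-14 + 4*(-1)))*(-50) + (23572 - 11618) = (-6 + (-14 - 4))*(-50) + 11954 = (-6 - 18)*(-50) + 11954 = -24*(-50) + 11954 = 1200 + 11954 = 13154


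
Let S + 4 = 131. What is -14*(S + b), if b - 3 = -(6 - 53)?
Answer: -2478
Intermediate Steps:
S = 127 (S = -4 + 131 = 127)
b = 50 (b = 3 - (6 - 53) = 3 - 1*(-47) = 3 + 47 = 50)
-14*(S + b) = -14*(127 + 50) = -14*177 = -2478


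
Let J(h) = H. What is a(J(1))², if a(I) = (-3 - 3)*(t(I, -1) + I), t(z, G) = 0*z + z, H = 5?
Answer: 3600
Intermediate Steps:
J(h) = 5
t(z, G) = z (t(z, G) = 0 + z = z)
a(I) = -12*I (a(I) = (-3 - 3)*(I + I) = -12*I)
a(J(1))² = (-12*5)² = (-60)² = 3600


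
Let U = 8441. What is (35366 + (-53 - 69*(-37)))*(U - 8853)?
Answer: -15600792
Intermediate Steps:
(35366 + (-53 - 69*(-37)))*(U - 8853) = (35366 + (-53 - 69*(-37)))*(8441 - 8853) = (35366 + (-53 + 2553))*(-412) = (35366 + 2500)*(-412) = 37866*(-412) = -15600792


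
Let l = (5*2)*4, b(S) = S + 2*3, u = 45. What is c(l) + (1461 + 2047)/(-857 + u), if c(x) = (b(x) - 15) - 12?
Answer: 2980/203 ≈ 14.680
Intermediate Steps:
b(S) = 6 + S (b(S) = S + 6 = 6 + S)
l = 40 (l = 10*4 = 40)
c(x) = -21 + x (c(x) = ((6 + x) - 15) - 12 = (-9 + x) - 12 = -21 + x)
c(l) + (1461 + 2047)/(-857 + u) = (-21 + 40) + (1461 + 2047)/(-857 + 45) = 19 + 3508/(-812) = 19 + 3508*(-1/812) = 19 - 877/203 = 2980/203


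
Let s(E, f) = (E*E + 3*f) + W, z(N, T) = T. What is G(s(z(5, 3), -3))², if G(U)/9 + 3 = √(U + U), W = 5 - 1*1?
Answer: 1377 - 972*√2 ≈ 2.3844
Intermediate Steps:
W = 4 (W = 5 - 1 = 4)
s(E, f) = 4 + E² + 3*f (s(E, f) = (E*E + 3*f) + 4 = (E² + 3*f) + 4 = 4 + E² + 3*f)
G(U) = -27 + 9*√2*√U (G(U) = -27 + 9*√(U + U) = -27 + 9*√(2*U) = -27 + 9*(√2*√U) = -27 + 9*√2*√U)
G(s(z(5, 3), -3))² = (-27 + 9*√2*√(4 + 3² + 3*(-3)))² = (-27 + 9*√2*√(4 + 9 - 9))² = (-27 + 9*√2*√4)² = (-27 + 9*√2*2)² = (-27 + 18*√2)²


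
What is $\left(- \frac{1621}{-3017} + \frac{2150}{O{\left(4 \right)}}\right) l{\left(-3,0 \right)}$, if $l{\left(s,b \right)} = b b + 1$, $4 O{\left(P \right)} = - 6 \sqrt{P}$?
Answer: $- \frac{6481687}{9051} \approx -716.13$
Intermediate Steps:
$O{\left(P \right)} = - \frac{3 \sqrt{P}}{2}$ ($O{\left(P \right)} = \frac{\left(-6\right) \sqrt{P}}{4} = - \frac{3 \sqrt{P}}{2}$)
$l{\left(s,b \right)} = 1 + b^{2}$ ($l{\left(s,b \right)} = b^{2} + 1 = 1 + b^{2}$)
$\left(- \frac{1621}{-3017} + \frac{2150}{O{\left(4 \right)}}\right) l{\left(-3,0 \right)} = \left(- \frac{1621}{-3017} + \frac{2150}{\left(- \frac{3}{2}\right) \sqrt{4}}\right) \left(1 + 0^{2}\right) = \left(\left(-1621\right) \left(- \frac{1}{3017}\right) + \frac{2150}{\left(- \frac{3}{2}\right) 2}\right) \left(1 + 0\right) = \left(\frac{1621}{3017} + \frac{2150}{-3}\right) 1 = \left(\frac{1621}{3017} + 2150 \left(- \frac{1}{3}\right)\right) 1 = \left(\frac{1621}{3017} - \frac{2150}{3}\right) 1 = \left(- \frac{6481687}{9051}\right) 1 = - \frac{6481687}{9051}$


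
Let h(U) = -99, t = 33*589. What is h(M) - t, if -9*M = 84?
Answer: -19536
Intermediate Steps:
M = -28/3 (M = -⅑*84 = -28/3 ≈ -9.3333)
t = 19437
h(M) - t = -99 - 1*19437 = -99 - 19437 = -19536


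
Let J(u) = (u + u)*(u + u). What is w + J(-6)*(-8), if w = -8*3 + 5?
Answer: -1171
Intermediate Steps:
J(u) = 4*u² (J(u) = (2*u)*(2*u) = 4*u²)
w = -19 (w = -2*12 + 5 = -24 + 5 = -19)
w + J(-6)*(-8) = -19 + (4*(-6)²)*(-8) = -19 + (4*36)*(-8) = -19 + 144*(-8) = -19 - 1152 = -1171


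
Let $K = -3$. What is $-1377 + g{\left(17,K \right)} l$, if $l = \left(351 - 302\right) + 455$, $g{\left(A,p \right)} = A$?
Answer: $7191$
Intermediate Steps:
$l = 504$ ($l = 49 + 455 = 504$)
$-1377 + g{\left(17,K \right)} l = -1377 + 17 \cdot 504 = -1377 + 8568 = 7191$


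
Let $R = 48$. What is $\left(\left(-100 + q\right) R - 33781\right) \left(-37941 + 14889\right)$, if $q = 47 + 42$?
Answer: $790891068$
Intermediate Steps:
$q = 89$
$\left(\left(-100 + q\right) R - 33781\right) \left(-37941 + 14889\right) = \left(\left(-100 + 89\right) 48 - 33781\right) \left(-37941 + 14889\right) = \left(\left(-11\right) 48 - 33781\right) \left(-23052\right) = \left(-528 - 33781\right) \left(-23052\right) = \left(-34309\right) \left(-23052\right) = 790891068$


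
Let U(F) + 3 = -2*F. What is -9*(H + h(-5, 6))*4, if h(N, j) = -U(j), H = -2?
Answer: -468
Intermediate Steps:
U(F) = -3 - 2*F
h(N, j) = 3 + 2*j (h(N, j) = -(-3 - 2*j) = 3 + 2*j)
-9*(H + h(-5, 6))*4 = -9*(-2 + (3 + 2*6))*4 = -9*(-2 + (3 + 12))*4 = -9*(-2 + 15)*4 = -117*4 = -9*52 = -468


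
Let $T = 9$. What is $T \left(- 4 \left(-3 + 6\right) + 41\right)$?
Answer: $261$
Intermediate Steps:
$T \left(- 4 \left(-3 + 6\right) + 41\right) = 9 \left(- 4 \left(-3 + 6\right) + 41\right) = 9 \left(\left(-4\right) 3 + 41\right) = 9 \left(-12 + 41\right) = 9 \cdot 29 = 261$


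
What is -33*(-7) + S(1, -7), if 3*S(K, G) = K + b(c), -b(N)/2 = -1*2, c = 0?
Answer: 698/3 ≈ 232.67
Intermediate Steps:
b(N) = 4 (b(N) = -(-2)*2 = -2*(-2) = 4)
S(K, G) = 4/3 + K/3 (S(K, G) = (K + 4)/3 = (4 + K)/3 = 4/3 + K/3)
-33*(-7) + S(1, -7) = -33*(-7) + (4/3 + (⅓)*1) = 231 + (4/3 + ⅓) = 231 + 5/3 = 698/3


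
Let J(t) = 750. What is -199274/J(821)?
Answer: -99637/375 ≈ -265.70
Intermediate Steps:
-199274/J(821) = -199274/750 = -199274*1/750 = -99637/375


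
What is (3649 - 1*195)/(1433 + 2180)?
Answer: 3454/3613 ≈ 0.95599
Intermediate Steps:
(3649 - 1*195)/(1433 + 2180) = (3649 - 195)/3613 = 3454*(1/3613) = 3454/3613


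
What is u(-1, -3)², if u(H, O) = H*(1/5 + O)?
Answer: 196/25 ≈ 7.8400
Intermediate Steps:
u(H, O) = H*(⅕ + O)
u(-1, -3)² = (-(⅕ - 3))² = (-1*(-14/5))² = (14/5)² = 196/25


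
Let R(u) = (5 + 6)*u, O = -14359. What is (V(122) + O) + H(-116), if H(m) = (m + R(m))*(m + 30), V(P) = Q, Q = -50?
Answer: 105303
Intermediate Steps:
R(u) = 11*u
V(P) = -50
H(m) = 12*m*(30 + m) (H(m) = (m + 11*m)*(m + 30) = (12*m)*(30 + m) = 12*m*(30 + m))
(V(122) + O) + H(-116) = (-50 - 14359) + 12*(-116)*(30 - 116) = -14409 + 12*(-116)*(-86) = -14409 + 119712 = 105303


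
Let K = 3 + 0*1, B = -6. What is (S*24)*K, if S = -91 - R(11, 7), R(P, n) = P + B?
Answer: -6912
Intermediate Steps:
R(P, n) = -6 + P (R(P, n) = P - 6 = -6 + P)
K = 3 (K = 3 + 0 = 3)
S = -96 (S = -91 - (-6 + 11) = -91 - 1*5 = -91 - 5 = -96)
(S*24)*K = -96*24*3 = -2304*3 = -6912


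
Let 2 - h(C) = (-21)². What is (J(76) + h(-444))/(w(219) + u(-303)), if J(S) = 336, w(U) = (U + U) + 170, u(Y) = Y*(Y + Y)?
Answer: -103/184226 ≈ -0.00055910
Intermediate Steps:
u(Y) = 2*Y² (u(Y) = Y*(2*Y) = 2*Y²)
h(C) = -439 (h(C) = 2 - 1*(-21)² = 2 - 1*441 = 2 - 441 = -439)
w(U) = 170 + 2*U (w(U) = 2*U + 170 = 170 + 2*U)
(J(76) + h(-444))/(w(219) + u(-303)) = (336 - 439)/((170 + 2*219) + 2*(-303)²) = -103/((170 + 438) + 2*91809) = -103/(608 + 183618) = -103/184226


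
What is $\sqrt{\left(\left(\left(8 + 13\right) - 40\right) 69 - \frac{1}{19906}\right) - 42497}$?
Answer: $\frac{3 i \sqrt{1928763225266}}{19906} \approx 209.3 i$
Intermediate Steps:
$\sqrt{\left(\left(\left(8 + 13\right) - 40\right) 69 - \frac{1}{19906}\right) - 42497} = \sqrt{\left(\left(21 - 40\right) 69 - \frac{1}{19906}\right) - 42497} = \sqrt{\left(\left(-19\right) 69 - \frac{1}{19906}\right) - 42497} = \sqrt{\left(-1311 - \frac{1}{19906}\right) - 42497} = \sqrt{- \frac{26096767}{19906} - 42497} = \sqrt{- \frac{872042049}{19906}} = \frac{3 i \sqrt{1928763225266}}{19906}$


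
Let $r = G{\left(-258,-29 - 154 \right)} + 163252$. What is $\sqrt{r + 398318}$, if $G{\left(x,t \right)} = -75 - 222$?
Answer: $\sqrt{561273} \approx 749.18$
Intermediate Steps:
$G{\left(x,t \right)} = -297$ ($G{\left(x,t \right)} = -75 - 222 = -297$)
$r = 162955$ ($r = -297 + 163252 = 162955$)
$\sqrt{r + 398318} = \sqrt{162955 + 398318} = \sqrt{561273}$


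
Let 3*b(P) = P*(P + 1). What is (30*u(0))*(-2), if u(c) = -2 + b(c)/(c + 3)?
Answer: 120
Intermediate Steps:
b(P) = P*(1 + P)/3 (b(P) = (P*(P + 1))/3 = (P*(1 + P))/3 = P*(1 + P)/3)
u(c) = -2 + c*(1 + c)/(3*(3 + c)) (u(c) = -2 + (c*(1 + c)/3)/(c + 3) = -2 + (c*(1 + c)/3)/(3 + c) = -2 + c*(1 + c)/(3*(3 + c)))
(30*u(0))*(-2) = (30*((-18 + 0**2 - 5*0)/(3*(3 + 0))))*(-2) = (30*((1/3)*(-18 + 0 + 0)/3))*(-2) = (30*((1/3)*(1/3)*(-18)))*(-2) = (30*(-2))*(-2) = -60*(-2) = 120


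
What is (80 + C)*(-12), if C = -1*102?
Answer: 264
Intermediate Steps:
C = -102
(80 + C)*(-12) = (80 - 102)*(-12) = -22*(-12) = 264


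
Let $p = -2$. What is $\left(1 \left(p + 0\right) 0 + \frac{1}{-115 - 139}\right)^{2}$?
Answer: $\frac{1}{64516} \approx 1.55 \cdot 10^{-5}$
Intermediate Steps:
$\left(1 \left(p + 0\right) 0 + \frac{1}{-115 - 139}\right)^{2} = \left(1 \left(-2 + 0\right) 0 + \frac{1}{-115 - 139}\right)^{2} = \left(1 \left(-2\right) 0 + \frac{1}{-254}\right)^{2} = \left(\left(-2\right) 0 - \frac{1}{254}\right)^{2} = \left(0 - \frac{1}{254}\right)^{2} = \left(- \frac{1}{254}\right)^{2} = \frac{1}{64516}$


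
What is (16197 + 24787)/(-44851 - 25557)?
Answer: -5123/8801 ≈ -0.58209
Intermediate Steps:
(16197 + 24787)/(-44851 - 25557) = 40984/(-70408) = 40984*(-1/70408) = -5123/8801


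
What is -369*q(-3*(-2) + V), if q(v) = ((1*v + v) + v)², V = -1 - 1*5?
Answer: 0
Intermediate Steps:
V = -6 (V = -1 - 5 = -6)
q(v) = 9*v² (q(v) = ((v + v) + v)² = (2*v + v)² = (3*v)² = 9*v²)
-369*q(-3*(-2) + V) = -3321*(-3*(-2) - 6)² = -3321*(6 - 6)² = -3321*0² = -3321*0 = -369*0 = 0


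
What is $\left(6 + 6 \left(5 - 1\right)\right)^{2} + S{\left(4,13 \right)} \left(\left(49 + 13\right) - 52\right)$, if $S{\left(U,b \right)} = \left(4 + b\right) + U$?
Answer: $1110$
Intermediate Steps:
$S{\left(U,b \right)} = 4 + U + b$
$\left(6 + 6 \left(5 - 1\right)\right)^{2} + S{\left(4,13 \right)} \left(\left(49 + 13\right) - 52\right) = \left(6 + 6 \left(5 - 1\right)\right)^{2} + \left(4 + 4 + 13\right) \left(\left(49 + 13\right) - 52\right) = \left(6 + 6 \cdot 4\right)^{2} + 21 \left(62 - 52\right) = \left(6 + 24\right)^{2} + 21 \cdot 10 = 30^{2} + 210 = 900 + 210 = 1110$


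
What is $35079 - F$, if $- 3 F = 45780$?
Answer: $50339$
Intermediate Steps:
$F = -15260$ ($F = \left(- \frac{1}{3}\right) 45780 = -15260$)
$35079 - F = 35079 - -15260 = 35079 + 15260 = 50339$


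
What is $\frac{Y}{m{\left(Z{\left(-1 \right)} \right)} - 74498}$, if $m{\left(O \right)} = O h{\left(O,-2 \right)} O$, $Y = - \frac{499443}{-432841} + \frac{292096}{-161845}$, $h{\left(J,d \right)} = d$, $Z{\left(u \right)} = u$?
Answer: $\frac{45598772401}{5218959797552500} \approx 8.7371 \cdot 10^{-6}$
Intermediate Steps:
$Y = - \frac{45598772401}{70053151645}$ ($Y = \left(-499443\right) \left(- \frac{1}{432841}\right) + 292096 \left(- \frac{1}{161845}\right) = \frac{499443}{432841} - \frac{292096}{161845} = - \frac{45598772401}{70053151645} \approx -0.65092$)
$m{\left(O \right)} = - 2 O^{2}$ ($m{\left(O \right)} = O \left(-2\right) O = - 2 O O = - 2 O^{2}$)
$\frac{Y}{m{\left(Z{\left(-1 \right)} \right)} - 74498} = - \frac{45598772401}{70053151645 \left(- 2 \left(-1\right)^{2} - 74498\right)} = - \frac{45598772401}{70053151645 \left(\left(-2\right) 1 - 74498\right)} = - \frac{45598772401}{70053151645 \left(-2 - 74498\right)} = - \frac{45598772401}{70053151645 \left(-74500\right)} = \left(- \frac{45598772401}{70053151645}\right) \left(- \frac{1}{74500}\right) = \frac{45598772401}{5218959797552500}$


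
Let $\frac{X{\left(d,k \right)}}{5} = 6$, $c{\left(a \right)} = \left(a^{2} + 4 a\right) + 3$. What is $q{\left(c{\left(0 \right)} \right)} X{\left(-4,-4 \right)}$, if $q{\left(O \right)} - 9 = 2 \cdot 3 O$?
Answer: $810$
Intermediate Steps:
$c{\left(a \right)} = 3 + a^{2} + 4 a$
$X{\left(d,k \right)} = 30$ ($X{\left(d,k \right)} = 5 \cdot 6 = 30$)
$q{\left(O \right)} = 9 + 6 O$ ($q{\left(O \right)} = 9 + 2 \cdot 3 O = 9 + 6 O$)
$q{\left(c{\left(0 \right)} \right)} X{\left(-4,-4 \right)} = \left(9 + 6 \left(3 + 0^{2} + 4 \cdot 0\right)\right) 30 = \left(9 + 6 \left(3 + 0 + 0\right)\right) 30 = \left(9 + 6 \cdot 3\right) 30 = \left(9 + 18\right) 30 = 27 \cdot 30 = 810$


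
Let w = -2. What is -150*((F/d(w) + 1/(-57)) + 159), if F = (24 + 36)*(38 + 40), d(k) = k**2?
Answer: -3787600/19 ≈ -1.9935e+5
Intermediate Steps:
F = 4680 (F = 60*78 = 4680)
-150*((F/d(w) + 1/(-57)) + 159) = -150*((4680/((-2)**2) + 1/(-57)) + 159) = -150*((4680/4 + 1*(-1/57)) + 159) = -150*((4680*(1/4) - 1/57) + 159) = -150*((1170 - 1/57) + 159) = -150*(66689/57 + 159) = -150*75752/57 = -3787600/19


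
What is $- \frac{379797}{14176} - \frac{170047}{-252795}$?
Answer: $- \frac{93600196343}{3583621920} \approx -26.119$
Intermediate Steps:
$- \frac{379797}{14176} - \frac{170047}{-252795} = \left(-379797\right) \frac{1}{14176} - - \frac{170047}{252795} = - \frac{379797}{14176} + \frac{170047}{252795} = - \frac{93600196343}{3583621920}$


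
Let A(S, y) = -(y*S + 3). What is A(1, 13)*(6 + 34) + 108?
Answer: -532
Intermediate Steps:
A(S, y) = -3 - S*y (A(S, y) = -(S*y + 3) = -(3 + S*y) = -3 - S*y)
A(1, 13)*(6 + 34) + 108 = (-3 - 1*1*13)*(6 + 34) + 108 = (-3 - 13)*40 + 108 = -16*40 + 108 = -640 + 108 = -532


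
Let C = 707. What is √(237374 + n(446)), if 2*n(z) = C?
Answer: √950910/2 ≈ 487.57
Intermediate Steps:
n(z) = 707/2 (n(z) = (½)*707 = 707/2)
√(237374 + n(446)) = √(237374 + 707/2) = √(475455/2) = √950910/2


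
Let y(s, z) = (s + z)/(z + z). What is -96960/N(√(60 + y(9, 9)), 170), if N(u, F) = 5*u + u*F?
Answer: -19392*√61/2135 ≈ -70.940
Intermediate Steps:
y(s, z) = (s + z)/(2*z) (y(s, z) = (s + z)/((2*z)) = (s + z)*(1/(2*z)) = (s + z)/(2*z))
N(u, F) = 5*u + F*u
-96960/N(√(60 + y(9, 9)), 170) = -96960*1/((5 + 170)*√(60 + (½)*(9 + 9)/9)) = -96960*1/(175*√(60 + (½)*(⅑)*18)) = -96960*1/(175*√(60 + 1)) = -96960*√61/10675 = -19392*√61/2135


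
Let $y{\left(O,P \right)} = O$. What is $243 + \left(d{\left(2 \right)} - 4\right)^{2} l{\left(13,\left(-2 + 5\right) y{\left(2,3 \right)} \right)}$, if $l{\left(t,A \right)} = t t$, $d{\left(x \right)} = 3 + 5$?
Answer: $2947$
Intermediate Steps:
$d{\left(x \right)} = 8$
$l{\left(t,A \right)} = t^{2}$
$243 + \left(d{\left(2 \right)} - 4\right)^{2} l{\left(13,\left(-2 + 5\right) y{\left(2,3 \right)} \right)} = 243 + \left(8 - 4\right)^{2} \cdot 13^{2} = 243 + 4^{2} \cdot 169 = 243 + 16 \cdot 169 = 243 + 2704 = 2947$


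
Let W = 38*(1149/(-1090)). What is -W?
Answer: 21831/545 ≈ 40.057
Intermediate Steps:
W = -21831/545 (W = 38*(1149*(-1/1090)) = 38*(-1149/1090) = -21831/545 ≈ -40.057)
-W = -1*(-21831/545) = 21831/545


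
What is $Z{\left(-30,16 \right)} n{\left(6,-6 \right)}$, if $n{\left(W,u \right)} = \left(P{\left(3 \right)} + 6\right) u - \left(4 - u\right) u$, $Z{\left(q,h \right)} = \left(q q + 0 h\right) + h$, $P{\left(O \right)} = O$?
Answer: $5496$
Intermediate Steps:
$Z{\left(q,h \right)} = h + q^{2}$ ($Z{\left(q,h \right)} = \left(q^{2} + 0\right) + h = q^{2} + h = h + q^{2}$)
$n{\left(W,u \right)} = 9 u - u \left(4 - u\right)$ ($n{\left(W,u \right)} = \left(3 + 6\right) u - \left(4 - u\right) u = 9 u - u \left(4 - u\right)$)
$Z{\left(-30,16 \right)} n{\left(6,-6 \right)} = \left(16 + \left(-30\right)^{2}\right) \left(- 6 \left(5 - 6\right)\right) = \left(16 + 900\right) \left(\left(-6\right) \left(-1\right)\right) = 916 \cdot 6 = 5496$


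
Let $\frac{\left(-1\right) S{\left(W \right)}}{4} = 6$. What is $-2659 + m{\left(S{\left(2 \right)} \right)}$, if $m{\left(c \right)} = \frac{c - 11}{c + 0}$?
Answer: $- \frac{63781}{24} \approx -2657.5$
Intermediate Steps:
$S{\left(W \right)} = -24$ ($S{\left(W \right)} = \left(-4\right) 6 = -24$)
$m{\left(c \right)} = \frac{-11 + c}{c}$
$-2659 + m{\left(S{\left(2 \right)} \right)} = -2659 + \frac{-11 - 24}{-24} = -2659 - - \frac{35}{24} = -2659 + \frac{35}{24} = - \frac{63781}{24}$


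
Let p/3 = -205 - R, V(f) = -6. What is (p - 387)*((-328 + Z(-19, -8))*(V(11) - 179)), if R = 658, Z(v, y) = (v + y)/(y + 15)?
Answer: -1278950880/7 ≈ -1.8271e+8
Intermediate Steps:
Z(v, y) = (v + y)/(15 + y)
p = -2589 (p = 3*(-205 - 1*658) = 3*(-205 - 658) = 3*(-863) = -2589)
(p - 387)*((-328 + Z(-19, -8))*(V(11) - 179)) = (-2589 - 387)*((-328 + (-19 - 8)/(15 - 8))*(-6 - 179)) = -2976*(-328 - 27/7)*(-185) = -(-6913248)*(-185)/7 = -2976*429755/7 = -1278950880/7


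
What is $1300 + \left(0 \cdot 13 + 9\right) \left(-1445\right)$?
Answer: $-11705$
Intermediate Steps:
$1300 + \left(0 \cdot 13 + 9\right) \left(-1445\right) = 1300 + \left(0 + 9\right) \left(-1445\right) = 1300 + 9 \left(-1445\right) = 1300 - 13005 = -11705$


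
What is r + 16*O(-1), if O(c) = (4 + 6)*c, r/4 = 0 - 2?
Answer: -168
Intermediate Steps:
r = -8 (r = 4*(0 - 2) = 4*(-2) = -8)
O(c) = 10*c
r + 16*O(-1) = -8 + 16*(10*(-1)) = -8 + 16*(-10) = -8 - 160 = -168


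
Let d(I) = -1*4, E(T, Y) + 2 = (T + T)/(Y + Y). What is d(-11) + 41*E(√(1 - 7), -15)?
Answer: -86 - 41*I*√6/15 ≈ -86.0 - 6.6953*I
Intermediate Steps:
E(T, Y) = -2 + T/Y (E(T, Y) = -2 + (T + T)/(Y + Y) = -2 + (2*T)/((2*Y)) = -2 + (2*T)*(1/(2*Y)) = -2 + T/Y)
d(I) = -4
d(-11) + 41*E(√(1 - 7), -15) = -4 + 41*(-2 + √(1 - 7)/(-15)) = -4 + 41*(-2 + √(-6)*(-1/15)) = -4 + 41*(-2 + (I*√6)*(-1/15)) = -4 + 41*(-2 - I*√6/15) = -4 + (-82 - 41*I*√6/15) = -86 - 41*I*√6/15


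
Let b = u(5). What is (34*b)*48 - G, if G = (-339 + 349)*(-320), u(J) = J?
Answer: 11360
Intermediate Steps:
b = 5
G = -3200 (G = 10*(-320) = -3200)
(34*b)*48 - G = (34*5)*48 - 1*(-3200) = 170*48 + 3200 = 8160 + 3200 = 11360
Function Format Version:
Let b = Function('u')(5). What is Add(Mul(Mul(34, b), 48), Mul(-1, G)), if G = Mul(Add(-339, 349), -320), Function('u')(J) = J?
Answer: 11360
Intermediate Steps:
b = 5
G = -3200 (G = Mul(10, -320) = -3200)
Add(Mul(Mul(34, b), 48), Mul(-1, G)) = Add(Mul(Mul(34, 5), 48), Mul(-1, -3200)) = Add(Mul(170, 48), 3200) = Add(8160, 3200) = 11360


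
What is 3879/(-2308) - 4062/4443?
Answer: -8869831/3418148 ≈ -2.5949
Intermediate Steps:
3879/(-2308) - 4062/4443 = 3879*(-1/2308) - 4062*1/4443 = -3879/2308 - 1354/1481 = -8869831/3418148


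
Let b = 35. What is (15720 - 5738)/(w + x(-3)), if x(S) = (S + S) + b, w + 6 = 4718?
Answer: 9982/4741 ≈ 2.1055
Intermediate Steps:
w = 4712 (w = -6 + 4718 = 4712)
x(S) = 35 + 2*S (x(S) = (S + S) + 35 = 2*S + 35 = 35 + 2*S)
(15720 - 5738)/(w + x(-3)) = (15720 - 5738)/(4712 + (35 + 2*(-3))) = 9982/(4712 + (35 - 6)) = 9982/(4712 + 29) = 9982/4741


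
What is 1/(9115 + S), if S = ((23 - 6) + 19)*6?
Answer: 1/9331 ≈ 0.00010717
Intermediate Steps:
S = 216 (S = (17 + 19)*6 = 36*6 = 216)
1/(9115 + S) = 1/(9115 + 216) = 1/9331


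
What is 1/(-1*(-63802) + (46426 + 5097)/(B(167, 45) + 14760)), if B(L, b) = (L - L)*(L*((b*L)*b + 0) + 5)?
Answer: 14760/941769043 ≈ 1.5673e-5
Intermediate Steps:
B(L, b) = 0 (B(L, b) = 0*(L*((L*b)*b + 0) + 5) = 0*(L*(L*b² + 0) + 5) = 0*(L*(L*b²) + 5) = 0*(L²*b² + 5) = 0*(5 + L²*b²) = 0)
1/(-1*(-63802) + (46426 + 5097)/(B(167, 45) + 14760)) = 1/(-1*(-63802) + (46426 + 5097)/(0 + 14760)) = 1/(63802 + 51523/14760) = 1/(941769043/14760) = 14760/941769043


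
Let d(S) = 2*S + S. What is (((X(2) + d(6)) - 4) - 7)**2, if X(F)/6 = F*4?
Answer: 3025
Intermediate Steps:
X(F) = 24*F (X(F) = 6*(F*4) = 6*(4*F) = 24*F)
d(S) = 3*S
(((X(2) + d(6)) - 4) - 7)**2 = (((24*2 + 3*6) - 4) - 7)**2 = (((48 + 18) - 4) - 7)**2 = ((66 - 4) - 7)**2 = (62 - 7)**2 = 55**2 = 3025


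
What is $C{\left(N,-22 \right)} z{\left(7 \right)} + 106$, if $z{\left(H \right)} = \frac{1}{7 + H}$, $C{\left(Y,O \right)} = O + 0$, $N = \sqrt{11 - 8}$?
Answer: $\frac{731}{7} \approx 104.43$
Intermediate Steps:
$N = \sqrt{3} \approx 1.732$
$C{\left(Y,O \right)} = O$
$C{\left(N,-22 \right)} z{\left(7 \right)} + 106 = - \frac{22}{7 + 7} + 106 = - \frac{22}{14} + 106 = \left(-22\right) \frac{1}{14} + 106 = - \frac{11}{7} + 106 = \frac{731}{7}$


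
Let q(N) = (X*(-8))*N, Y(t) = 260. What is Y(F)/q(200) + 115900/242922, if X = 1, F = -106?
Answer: 3057007/9716880 ≈ 0.31461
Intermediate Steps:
q(N) = -8*N (q(N) = (1*(-8))*N = -8*N)
Y(F)/q(200) + 115900/242922 = 260/((-8*200)) + 115900/242922 = 260/(-1600) + 115900*(1/242922) = 260*(-1/1600) + 57950/121461 = -13/80 + 57950/121461 = 3057007/9716880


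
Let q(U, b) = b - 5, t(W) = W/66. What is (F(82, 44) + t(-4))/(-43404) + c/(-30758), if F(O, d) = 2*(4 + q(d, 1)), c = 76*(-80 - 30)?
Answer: 2993589259/11013916914 ≈ 0.27180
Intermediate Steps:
t(W) = W/66 (t(W) = W*(1/66) = W/66)
c = -8360 (c = 76*(-110) = -8360)
q(U, b) = -5 + b
F(O, d) = 0 (F(O, d) = 2*(4 + (-5 + 1)) = 2*(4 - 4) = 2*0 = 0)
(F(82, 44) + t(-4))/(-43404) + c/(-30758) = (0 + (1/66)*(-4))/(-43404) - 8360/(-30758) = (0 - 2/33)*(-1/43404) - 8360*(-1/30758) = -2/33*(-1/43404) + 4180/15379 = 1/716166 + 4180/15379 = 2993589259/11013916914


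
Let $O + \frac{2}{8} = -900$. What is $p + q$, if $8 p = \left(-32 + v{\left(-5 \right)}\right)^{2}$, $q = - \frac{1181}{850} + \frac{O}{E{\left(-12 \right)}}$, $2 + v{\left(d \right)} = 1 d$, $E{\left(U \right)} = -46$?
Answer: $\frac{4072387}{19550} \approx 208.31$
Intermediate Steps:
$O = - \frac{3601}{4}$ ($O = - \frac{1}{4} - 900 = - \frac{3601}{4} \approx -900.25$)
$v{\left(d \right)} = -2 + d$ ($v{\left(d \right)} = -2 + 1 d = -2 + d$)
$q = \frac{1421773}{78200}$ ($q = - \frac{1181}{850} - \frac{3601}{4 \left(-46\right)} = \left(-1181\right) \frac{1}{850} - - \frac{3601}{184} = - \frac{1181}{850} + \frac{3601}{184} = \frac{1421773}{78200} \approx 18.181$)
$p = \frac{1521}{8}$ ($p = \frac{\left(-32 - 7\right)^{2}}{8} = \frac{\left(-39\right)^{2}}{8} = \frac{1}{8} \cdot 1521 = \frac{1521}{8} \approx 190.13$)
$p + q = \frac{1521}{8} + \frac{1421773}{78200} = \frac{4072387}{19550}$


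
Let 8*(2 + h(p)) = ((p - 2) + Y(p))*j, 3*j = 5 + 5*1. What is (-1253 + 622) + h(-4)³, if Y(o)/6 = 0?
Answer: -5777/8 ≈ -722.13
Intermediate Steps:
j = 10/3 (j = (5 + 5*1)/3 = (5 + 5)/3 = (⅓)*10 = 10/3 ≈ 3.3333)
Y(o) = 0 (Y(o) = 6*0 = 0)
h(p) = -17/6 + 5*p/12 (h(p) = -2 + (((p - 2) + 0)*(10/3))/8 = -2 + (((-2 + p) + 0)*(10/3))/8 = -2 + ((-2 + p)*(10/3))/8 = -2 + (-20/3 + 10*p/3)/8 = -2 + (-⅚ + 5*p/12) = -17/6 + 5*p/12)
(-1253 + 622) + h(-4)³ = (-1253 + 622) + (-17/6 + (5/12)*(-4))³ = -631 + (-17/6 - 5/3)³ = -631 + (-9/2)³ = -631 - 729/8 = -5777/8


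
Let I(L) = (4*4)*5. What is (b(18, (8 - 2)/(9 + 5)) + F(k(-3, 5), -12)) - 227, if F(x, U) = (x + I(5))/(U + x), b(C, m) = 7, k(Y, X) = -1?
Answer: -2939/13 ≈ -226.08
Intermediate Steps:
I(L) = 80 (I(L) = 16*5 = 80)
F(x, U) = (80 + x)/(U + x) (F(x, U) = (x + 80)/(U + x) = (80 + x)/(U + x))
(b(18, (8 - 2)/(9 + 5)) + F(k(-3, 5), -12)) - 227 = (7 + (80 - 1)/(-12 - 1)) - 227 = (7 + 79/(-13)) - 227 = (7 - 1/13*79) - 227 = (7 - 79/13) - 227 = 12/13 - 227 = -2939/13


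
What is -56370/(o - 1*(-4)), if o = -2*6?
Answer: 28185/4 ≈ 7046.3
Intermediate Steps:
o = -12
-56370/(o - 1*(-4)) = -56370/(-12 - 1*(-4)) = -56370/(-12 + 4) = -56370/(-8) = -56370*(-1)/8 = -3758*(-15/8) = 28185/4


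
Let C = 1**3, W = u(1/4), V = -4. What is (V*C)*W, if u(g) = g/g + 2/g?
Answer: -36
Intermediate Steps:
u(g) = 1 + 2/g
W = 9 (W = (2 + 1/4)/(1/4) = 4*(9/4) = 9)
C = 1
(V*C)*W = -4*1*9 = -4*9 = -36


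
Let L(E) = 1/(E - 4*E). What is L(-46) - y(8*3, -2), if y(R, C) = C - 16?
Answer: 2485/138 ≈ 18.007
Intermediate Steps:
L(E) = -1/(3*E) (L(E) = 1/(-3*E) = -1/(3*E))
y(R, C) = -16 + C
L(-46) - y(8*3, -2) = -⅓/(-46) - (-16 - 2) = -⅓*(-1/46) - 1*(-18) = 1/138 + 18 = 2485/138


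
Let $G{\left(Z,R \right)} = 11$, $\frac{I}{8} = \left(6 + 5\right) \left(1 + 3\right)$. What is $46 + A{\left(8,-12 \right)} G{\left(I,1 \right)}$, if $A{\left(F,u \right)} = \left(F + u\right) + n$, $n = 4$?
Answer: $46$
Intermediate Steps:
$I = 352$ ($I = 8 \left(6 + 5\right) \left(1 + 3\right) = 8 \cdot 11 \cdot 4 = 8 \cdot 44 = 352$)
$A{\left(F,u \right)} = 4 + F + u$ ($A{\left(F,u \right)} = \left(F + u\right) + 4 = 4 + F + u$)
$46 + A{\left(8,-12 \right)} G{\left(I,1 \right)} = 46 + \left(4 + 8 - 12\right) 11 = 46 + 0 \cdot 11 = 46 + 0 = 46$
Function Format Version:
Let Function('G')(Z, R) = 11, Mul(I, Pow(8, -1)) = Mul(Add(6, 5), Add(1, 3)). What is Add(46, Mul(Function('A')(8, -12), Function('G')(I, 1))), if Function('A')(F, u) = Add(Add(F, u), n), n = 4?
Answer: 46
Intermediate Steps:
I = 352 (I = Mul(8, Mul(Add(6, 5), Add(1, 3))) = Mul(8, Mul(11, 4)) = Mul(8, 44) = 352)
Function('A')(F, u) = Add(4, F, u) (Function('A')(F, u) = Add(Add(F, u), 4) = Add(4, F, u))
Add(46, Mul(Function('A')(8, -12), Function('G')(I, 1))) = Add(46, Mul(Add(4, 8, -12), 11)) = Add(46, Mul(0, 11)) = Add(46, 0) = 46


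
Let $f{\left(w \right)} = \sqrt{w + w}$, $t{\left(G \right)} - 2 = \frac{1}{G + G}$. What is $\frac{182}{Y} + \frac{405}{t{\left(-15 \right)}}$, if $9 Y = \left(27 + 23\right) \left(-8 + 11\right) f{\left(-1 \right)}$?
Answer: $\frac{12150}{59} - \frac{273 i \sqrt{2}}{50} \approx 205.93 - 7.7216 i$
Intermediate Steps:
$t{\left(G \right)} = 2 + \frac{1}{2 G}$ ($t{\left(G \right)} = 2 + \frac{1}{G + G} = 2 + \frac{1}{2 G}$)
$f{\left(w \right)} = \sqrt{2} \sqrt{w}$ ($f{\left(w \right)} = \sqrt{2 w} = \sqrt{2} \sqrt{w}$)
$Y = \frac{50 i \sqrt{2}}{3}$ ($Y = \frac{\left(27 + 23\right) \left(-8 + 11\right) \sqrt{2} \sqrt{-1}}{9} = \frac{50 \cdot 3 \sqrt{2} i}{9} = \frac{150 i \sqrt{2}}{9} = \frac{50 i \sqrt{2}}{3} \approx 23.57 i$)
$\frac{182}{Y} + \frac{405}{t{\left(-15 \right)}} = \frac{182}{\frac{50}{3} i \sqrt{2}} + \frac{405}{2 + \frac{1}{2 \left(-15\right)}} = 182 \left(- \frac{3 i \sqrt{2}}{100}\right) + \frac{405}{2 + \frac{1}{2} \left(- \frac{1}{15}\right)} = - \frac{273 i \sqrt{2}}{50} + \frac{405}{2 - \frac{1}{30}} = - \frac{273 i \sqrt{2}}{50} + \frac{405}{\frac{59}{30}} = - \frac{273 i \sqrt{2}}{50} + 405 \cdot \frac{30}{59} = - \frac{273 i \sqrt{2}}{50} + \frac{12150}{59} = \frac{12150}{59} - \frac{273 i \sqrt{2}}{50}$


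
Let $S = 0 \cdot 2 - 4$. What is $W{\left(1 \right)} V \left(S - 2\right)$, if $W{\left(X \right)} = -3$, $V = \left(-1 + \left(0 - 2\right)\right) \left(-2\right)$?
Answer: $108$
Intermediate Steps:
$S = -4$ ($S = 0 - 4 = -4$)
$V = 6$ ($V = \left(-1 - 2\right) \left(-2\right) = \left(-3\right) \left(-2\right) = 6$)
$W{\left(1 \right)} V \left(S - 2\right) = \left(-3\right) 6 \left(-4 - 2\right) = - 18 \left(-4 - 2\right) = \left(-18\right) \left(-6\right) = 108$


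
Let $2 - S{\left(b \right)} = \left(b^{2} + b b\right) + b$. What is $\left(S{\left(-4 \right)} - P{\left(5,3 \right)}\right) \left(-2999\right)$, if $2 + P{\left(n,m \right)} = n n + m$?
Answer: $155948$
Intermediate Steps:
$P{\left(n,m \right)} = -2 + m + n^{2}$ ($P{\left(n,m \right)} = -2 + \left(n n + m\right) = -2 + \left(n^{2} + m\right) = -2 + \left(m + n^{2}\right) = -2 + m + n^{2}$)
$S{\left(b \right)} = 2 - b - 2 b^{2}$ ($S{\left(b \right)} = 2 - \left(\left(b^{2} + b b\right) + b\right) = 2 - \left(\left(b^{2} + b^{2}\right) + b\right) = 2 - \left(2 b^{2} + b\right) = 2 - \left(b + 2 b^{2}\right) = 2 - b - 2 b^{2}$)
$\left(S{\left(-4 \right)} - P{\left(5,3 \right)}\right) \left(-2999\right) = \left(\left(2 - -4 - 2 \left(-4\right)^{2}\right) - \left(-2 + 3 + 5^{2}\right)\right) \left(-2999\right) = \left(\left(2 + 4 - 32\right) - \left(-2 + 3 + 25\right)\right) \left(-2999\right) = \left(\left(2 + 4 - 32\right) - 26\right) \left(-2999\right) = \left(-26 - 26\right) \left(-2999\right) = \left(-52\right) \left(-2999\right) = 155948$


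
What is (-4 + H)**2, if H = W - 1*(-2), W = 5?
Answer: 9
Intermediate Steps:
H = 7 (H = 5 - 1*(-2) = 5 + 2 = 7)
(-4 + H)**2 = (-4 + 7)**2 = 3**2 = 9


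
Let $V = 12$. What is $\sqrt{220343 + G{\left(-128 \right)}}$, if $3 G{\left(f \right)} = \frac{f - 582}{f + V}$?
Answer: $\frac{\sqrt{6671166438}}{174} \approx 469.41$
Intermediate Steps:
$G{\left(f \right)} = \frac{-582 + f}{3 \left(12 + f\right)}$ ($G{\left(f \right)} = \frac{\left(f - 582\right) \frac{1}{f + 12}}{3} = \frac{\left(-582 + f\right) \frac{1}{12 + f}}{3} = \frac{\frac{1}{12 + f} \left(-582 + f\right)}{3} = \frac{-582 + f}{3 \left(12 + f\right)}$)
$\sqrt{220343 + G{\left(-128 \right)}} = \sqrt{220343 + \frac{-582 - 128}{3 \left(12 - 128\right)}} = \sqrt{220343 + \frac{1}{3} \frac{1}{-116} \left(-710\right)} = \sqrt{220343 + \frac{1}{3} \left(- \frac{1}{116}\right) \left(-710\right)} = \sqrt{220343 + \frac{355}{174}} = \sqrt{\frac{38340037}{174}} = \frac{\sqrt{6671166438}}{174}$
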